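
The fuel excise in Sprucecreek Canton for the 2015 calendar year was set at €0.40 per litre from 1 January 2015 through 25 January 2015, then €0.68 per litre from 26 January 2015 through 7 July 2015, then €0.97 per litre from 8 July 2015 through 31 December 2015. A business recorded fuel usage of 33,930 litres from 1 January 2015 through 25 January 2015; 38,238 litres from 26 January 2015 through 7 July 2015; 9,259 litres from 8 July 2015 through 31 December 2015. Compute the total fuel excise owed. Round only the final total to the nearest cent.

1 January – 25 January 2015: 33,930 litres at €0.40/litre → €13,572.00
26 January – 7 July 2015: 38,238 litres at €0.68/litre → €26,001.84
8 July – 31 December 2015: 9,259 litres at €0.97/litre → €8,981.23

€48,555.07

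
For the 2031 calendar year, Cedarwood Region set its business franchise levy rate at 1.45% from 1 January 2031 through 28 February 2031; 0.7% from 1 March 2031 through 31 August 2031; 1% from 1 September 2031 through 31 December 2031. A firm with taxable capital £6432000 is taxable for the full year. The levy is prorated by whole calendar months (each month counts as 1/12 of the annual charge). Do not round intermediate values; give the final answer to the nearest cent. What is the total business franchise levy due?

1 January – 28 February 2031: 2 months at 1.45% → £6432000 × 1.45% × 2/12 = £15544.0000
1 March – 31 August 2031: 6 months at 0.7% → £6432000 × 0.7% × 6/12 = £22512.0000
1 September – 31 December 2031: 4 months at 1% → £6432000 × 1% × 4/12 = £21440.0000
Total = £59496.0000

£59496.00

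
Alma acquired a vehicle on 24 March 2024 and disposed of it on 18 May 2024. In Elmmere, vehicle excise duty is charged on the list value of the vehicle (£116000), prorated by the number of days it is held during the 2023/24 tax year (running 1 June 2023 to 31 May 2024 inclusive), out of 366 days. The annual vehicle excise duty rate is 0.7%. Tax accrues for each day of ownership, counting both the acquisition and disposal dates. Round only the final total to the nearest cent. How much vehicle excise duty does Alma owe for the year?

£124.24

Days held (24 March – 18 May 2024): 56 out of 366
Tax = £116000 × 0.7% × 56/366 = £124.2404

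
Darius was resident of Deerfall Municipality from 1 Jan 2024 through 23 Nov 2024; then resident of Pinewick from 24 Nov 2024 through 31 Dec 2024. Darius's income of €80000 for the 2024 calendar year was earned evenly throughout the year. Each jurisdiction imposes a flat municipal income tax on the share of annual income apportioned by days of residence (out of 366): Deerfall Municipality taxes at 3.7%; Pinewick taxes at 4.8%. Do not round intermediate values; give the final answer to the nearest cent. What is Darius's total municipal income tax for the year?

Deerfall Municipality, 1 Jan – 23 Nov 2024: 328 days → €80000 × 3.7% × 328/366 = €2652.6776
Pinewick, 24 Nov – 31 Dec 2024: 38 days → €80000 × 4.8% × 38/366 = €398.6885
Total = €3051.3661

€3051.37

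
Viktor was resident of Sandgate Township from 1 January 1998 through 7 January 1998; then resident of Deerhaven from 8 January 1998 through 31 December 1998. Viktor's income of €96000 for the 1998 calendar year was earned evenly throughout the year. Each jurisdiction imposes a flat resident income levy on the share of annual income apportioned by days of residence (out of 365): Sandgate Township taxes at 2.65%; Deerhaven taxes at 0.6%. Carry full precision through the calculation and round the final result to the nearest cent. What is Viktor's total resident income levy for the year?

€613.74

Sandgate Township, 1 January – 7 January 1998: 7 days → €96000 × 2.65% × 7/365 = €48.7890
Deerhaven, 8 January – 31 December 1998: 358 days → €96000 × 0.6% × 358/365 = €564.9534
Total = €613.7425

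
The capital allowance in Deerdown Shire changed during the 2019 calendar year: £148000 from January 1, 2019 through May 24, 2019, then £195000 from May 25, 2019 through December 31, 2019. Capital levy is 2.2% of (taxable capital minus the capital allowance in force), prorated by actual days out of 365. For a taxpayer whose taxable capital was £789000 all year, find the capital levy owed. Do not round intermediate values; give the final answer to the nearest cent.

January 1 – May 24, 2019: 144 days, exemption £148000 → (£789000 − £148000) × 2.2% × 144/365 = £5563.5288
May 25 – December 31, 2019: 221 days, exemption £195000 → (£789000 − £195000) × 2.2% × 221/365 = £7912.4055
Total = £13475.9342

£13475.93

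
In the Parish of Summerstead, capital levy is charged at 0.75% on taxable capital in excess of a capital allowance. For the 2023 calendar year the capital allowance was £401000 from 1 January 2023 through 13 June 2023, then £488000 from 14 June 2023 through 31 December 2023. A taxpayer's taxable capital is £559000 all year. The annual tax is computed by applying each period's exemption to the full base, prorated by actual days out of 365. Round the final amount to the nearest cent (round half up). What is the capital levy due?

£825.68

1 January – 13 June 2023: 164 days, exemption £401000 → (£559000 − £401000) × 0.75% × 164/365 = £532.4384
14 June – 31 December 2023: 201 days, exemption £488000 → (£559000 − £488000) × 0.75% × 201/365 = £293.2397
Total = £825.6781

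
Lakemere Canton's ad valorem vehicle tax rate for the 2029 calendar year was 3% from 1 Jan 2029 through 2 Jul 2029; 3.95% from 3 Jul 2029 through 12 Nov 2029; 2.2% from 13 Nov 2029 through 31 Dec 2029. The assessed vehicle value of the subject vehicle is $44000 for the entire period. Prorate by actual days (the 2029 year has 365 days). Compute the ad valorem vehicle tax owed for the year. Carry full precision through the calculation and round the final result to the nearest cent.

1 Jan – 2 Jul 2029: 183 days at 3% → $44000 × 3% × 183/365 = $661.8082
3 Jul – 12 Nov 2029: 133 days at 3.95% → $44000 × 3.95% × 133/365 = $633.2986
13 Nov – 31 Dec 2029: 49 days at 2.2% → $44000 × 2.2% × 49/365 = $129.9507
Total = $1425.0575

$1425.06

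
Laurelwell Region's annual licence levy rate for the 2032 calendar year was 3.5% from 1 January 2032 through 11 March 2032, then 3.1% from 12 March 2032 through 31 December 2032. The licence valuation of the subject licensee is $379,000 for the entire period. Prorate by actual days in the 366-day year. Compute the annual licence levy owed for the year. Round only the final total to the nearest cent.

1 January – 11 March 2032: 71 days at 3.5% → $379,000 × 3.5% × 71/366 = $2,573.2650
12 March – 31 December 2032: 295 days at 3.1% → $379,000 × 3.1% × 295/366 = $9,469.8224
Total = $12,043.0874

$12,043.09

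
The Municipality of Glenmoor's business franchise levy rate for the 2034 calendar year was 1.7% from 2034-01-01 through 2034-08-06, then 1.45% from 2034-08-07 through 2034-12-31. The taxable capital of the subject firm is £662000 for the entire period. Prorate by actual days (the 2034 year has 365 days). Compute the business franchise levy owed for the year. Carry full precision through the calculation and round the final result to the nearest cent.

2034-01-01 to 2034-08-06: 218 days at 1.7% → £662000 × 1.7% × 218/365 = £6721.5671
2034-08-07 to 2034-12-31: 147 days at 1.45% → £662000 × 1.45% × 147/365 = £3865.8986
Total = £10587.4658

£10587.47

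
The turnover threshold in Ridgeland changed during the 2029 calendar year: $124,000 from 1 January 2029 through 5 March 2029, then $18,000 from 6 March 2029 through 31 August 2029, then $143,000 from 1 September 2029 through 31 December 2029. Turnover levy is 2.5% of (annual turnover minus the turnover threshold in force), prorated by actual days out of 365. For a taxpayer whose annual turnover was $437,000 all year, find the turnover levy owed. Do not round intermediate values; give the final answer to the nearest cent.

$8,965.82

1 January – 5 March 2029: 64 days, exemption $124,000 → ($437,000 − $124,000) × 2.5% × 64/365 = $1,372.0548
6 March – 31 August 2029: 179 days, exemption $18,000 → ($437,000 − $18,000) × 2.5% × 179/365 = $5,137.0548
1 September – 31 December 2029: 122 days, exemption $143,000 → ($437,000 − $143,000) × 2.5% × 122/365 = $2,456.7123
Total = $8,965.8219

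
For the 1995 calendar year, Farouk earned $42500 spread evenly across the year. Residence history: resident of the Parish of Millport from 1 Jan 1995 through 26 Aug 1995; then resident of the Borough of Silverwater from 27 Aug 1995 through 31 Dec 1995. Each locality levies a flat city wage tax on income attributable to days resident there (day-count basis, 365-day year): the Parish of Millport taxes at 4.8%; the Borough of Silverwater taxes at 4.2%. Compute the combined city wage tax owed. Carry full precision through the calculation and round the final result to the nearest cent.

$1951.27

The Parish of Millport, 1 Jan – 26 Aug 1995: 238 days → $42500 × 4.8% × 238/365 = $1330.1918
The Borough of Silverwater, 27 Aug – 31 Dec 1995: 127 days → $42500 × 4.2% × 127/365 = $621.0822
Total = $1951.2740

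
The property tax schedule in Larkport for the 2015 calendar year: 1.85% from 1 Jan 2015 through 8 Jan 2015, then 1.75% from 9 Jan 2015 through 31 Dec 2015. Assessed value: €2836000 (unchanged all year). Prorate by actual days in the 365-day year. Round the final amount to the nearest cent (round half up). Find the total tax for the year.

€49692.16

1 Jan – 8 Jan 2015: 8 days at 1.85% → €2836000 × 1.85% × 8/365 = €1149.9397
9 Jan – 31 Dec 2015: 357 days at 1.75% → €2836000 × 1.75% × 357/365 = €48542.2192
Total = €49692.1589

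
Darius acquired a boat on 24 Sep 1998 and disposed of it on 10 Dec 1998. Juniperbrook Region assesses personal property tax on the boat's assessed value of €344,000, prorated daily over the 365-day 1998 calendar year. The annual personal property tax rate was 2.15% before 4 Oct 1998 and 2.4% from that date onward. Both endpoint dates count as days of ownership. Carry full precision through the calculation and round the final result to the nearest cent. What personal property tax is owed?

24 Sep – 3 Oct 1998: 10 days at 2.15% → €344,000 × 2.15% × 10/365 = €202.6301
4 Oct – 10 Dec 1998: 68 days at 2.4% → €344,000 × 2.4% × 68/365 = €1,538.1041
Total = €1,740.7342

€1,740.73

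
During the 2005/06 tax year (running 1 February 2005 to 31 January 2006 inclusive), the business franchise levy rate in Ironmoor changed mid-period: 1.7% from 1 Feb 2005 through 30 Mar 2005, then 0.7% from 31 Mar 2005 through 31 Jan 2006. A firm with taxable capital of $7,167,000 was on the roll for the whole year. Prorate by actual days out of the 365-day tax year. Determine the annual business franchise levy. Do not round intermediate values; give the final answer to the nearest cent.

1 Feb – 30 Mar 2005: 58 days at 1.7% → $7,167,000 × 1.7% × 58/365 = $19,360.7178
31 Mar 2005 – 31 Jan 2006: 307 days at 0.7% → $7,167,000 × 0.7% × 307/365 = $42,196.9397
Total = $61,557.6575

$61,557.66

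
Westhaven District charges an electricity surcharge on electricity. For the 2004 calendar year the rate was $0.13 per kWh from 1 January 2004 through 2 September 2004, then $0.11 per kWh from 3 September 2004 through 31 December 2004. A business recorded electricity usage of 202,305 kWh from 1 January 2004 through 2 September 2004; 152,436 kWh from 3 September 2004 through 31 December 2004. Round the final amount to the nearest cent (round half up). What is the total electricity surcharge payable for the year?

$43,067.61

1 January – 2 September 2004: 202,305 kWh at $0.13/kWh → $26,299.65
3 September – 31 December 2004: 152,436 kWh at $0.11/kWh → $16,767.96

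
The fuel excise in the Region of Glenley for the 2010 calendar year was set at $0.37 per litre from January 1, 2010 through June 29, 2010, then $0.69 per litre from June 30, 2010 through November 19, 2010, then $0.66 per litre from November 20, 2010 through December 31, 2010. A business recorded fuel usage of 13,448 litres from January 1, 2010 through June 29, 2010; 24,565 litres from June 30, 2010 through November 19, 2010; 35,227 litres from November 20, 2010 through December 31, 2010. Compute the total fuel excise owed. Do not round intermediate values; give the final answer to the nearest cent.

January 1 – June 29, 2010: 13,448 litres at $0.37/litre → $4,975.76
June 30 – November 19, 2010: 24,565 litres at $0.69/litre → $16,949.85
November 20 – December 31, 2010: 35,227 litres at $0.66/litre → $23,249.82

$45,175.43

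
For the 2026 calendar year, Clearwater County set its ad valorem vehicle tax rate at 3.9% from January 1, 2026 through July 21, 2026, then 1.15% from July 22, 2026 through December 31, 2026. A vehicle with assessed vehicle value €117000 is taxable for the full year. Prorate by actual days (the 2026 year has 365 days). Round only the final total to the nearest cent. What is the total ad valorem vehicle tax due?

January 1 – July 21, 2026: 202 days at 3.9% → €117000 × 3.9% × 202/365 = €2525.2767
July 22 – December 31, 2026: 163 days at 1.15% → €117000 × 1.15% × 163/365 = €600.8671
Total = €3126.1438

€3126.14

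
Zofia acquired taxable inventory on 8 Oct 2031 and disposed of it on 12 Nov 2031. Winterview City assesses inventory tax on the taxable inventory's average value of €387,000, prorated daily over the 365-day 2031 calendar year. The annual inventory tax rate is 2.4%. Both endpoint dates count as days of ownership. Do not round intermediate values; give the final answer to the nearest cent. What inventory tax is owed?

€916.08

Days held (8 Oct – 12 Nov 2031): 36 out of 365
Tax = €387,000 × 2.4% × 36/365 = €916.0767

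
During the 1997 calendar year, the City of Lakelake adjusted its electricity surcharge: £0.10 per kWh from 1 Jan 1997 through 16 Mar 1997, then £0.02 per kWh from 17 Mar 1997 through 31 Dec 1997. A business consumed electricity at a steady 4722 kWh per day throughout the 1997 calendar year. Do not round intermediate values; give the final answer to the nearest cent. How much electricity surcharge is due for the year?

1 Jan – 16 Mar 1997: 75 days × 4722 kWh/day = 354,150 kWh at £0.10/kWh → £35415.00
17 Mar – 31 Dec 1997: 290 days × 4722 kWh/day = 1,369,380 kWh at £0.02/kWh → £27387.60

£62802.60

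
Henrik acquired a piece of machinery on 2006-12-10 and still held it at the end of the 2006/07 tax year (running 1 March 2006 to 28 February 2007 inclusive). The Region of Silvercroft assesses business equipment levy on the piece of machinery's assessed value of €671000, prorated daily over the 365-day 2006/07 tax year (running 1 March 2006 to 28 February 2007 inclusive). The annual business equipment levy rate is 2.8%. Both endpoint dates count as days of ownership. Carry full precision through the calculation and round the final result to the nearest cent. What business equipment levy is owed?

€4169.39

Days held (2006-12-10 to 2007-02-28): 81 out of 365
Tax = €671000 × 2.8% × 81/365 = €4169.3918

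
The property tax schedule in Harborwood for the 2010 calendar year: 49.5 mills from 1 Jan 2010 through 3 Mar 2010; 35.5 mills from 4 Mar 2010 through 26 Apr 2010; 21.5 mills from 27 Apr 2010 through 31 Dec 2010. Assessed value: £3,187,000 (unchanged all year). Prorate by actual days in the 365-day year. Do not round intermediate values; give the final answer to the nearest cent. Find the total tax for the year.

1 Jan – 3 Mar 2010: 62 days at 49.5 mills → £3,187,000 × 4.95% × 62/365 = £26,796.9945
4 Mar – 26 Apr 2010: 54 days at 35.5 mills → £3,187,000 × 3.55% × 54/365 = £16,738.2986
27 Apr – 31 Dec 2010: 249 days at 21.5 mills → £3,187,000 × 2.15% × 249/365 = £46,744.1219
Total = £90,279.4151

£90,279.42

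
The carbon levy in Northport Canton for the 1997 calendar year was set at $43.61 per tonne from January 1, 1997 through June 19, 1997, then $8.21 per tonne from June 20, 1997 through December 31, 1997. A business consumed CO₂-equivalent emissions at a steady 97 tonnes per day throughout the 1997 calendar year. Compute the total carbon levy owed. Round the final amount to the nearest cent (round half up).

January 1 – June 19, 1997: 170 days × 97 tonnes/day = 16,490 tonnes at $43.61/tonne → $719128.90
June 20 – December 31, 1997: 195 days × 97 tonnes/day = 18,915 tonnes at $8.21/tonne → $155292.15

$874421.05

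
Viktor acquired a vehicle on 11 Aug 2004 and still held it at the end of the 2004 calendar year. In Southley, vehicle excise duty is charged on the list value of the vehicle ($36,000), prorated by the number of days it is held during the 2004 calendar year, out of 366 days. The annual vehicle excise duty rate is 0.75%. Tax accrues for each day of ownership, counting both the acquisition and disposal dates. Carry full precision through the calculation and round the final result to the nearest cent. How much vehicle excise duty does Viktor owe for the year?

Days held (11 Aug – 31 Dec 2004): 143 out of 366
Tax = $36,000 × 0.75% × 143/366 = $105.4918

$105.49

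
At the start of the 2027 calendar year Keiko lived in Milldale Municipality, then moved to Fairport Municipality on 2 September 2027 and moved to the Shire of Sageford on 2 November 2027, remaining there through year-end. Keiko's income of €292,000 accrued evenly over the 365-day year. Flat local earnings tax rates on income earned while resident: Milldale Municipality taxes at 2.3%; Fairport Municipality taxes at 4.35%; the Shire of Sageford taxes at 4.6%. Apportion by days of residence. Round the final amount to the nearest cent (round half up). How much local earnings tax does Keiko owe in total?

€8,820.40

Milldale Municipality, 1 January – 1 September 2027: 244 days → €292,000 × 2.3% × 244/365 = €4,489.6000
Fairport Municipality, 2 September – 1 November 2027: 61 days → €292,000 × 4.35% × 61/365 = €2,122.8000
The Shire of Sageford, 2 November – 31 December 2027: 60 days → €292,000 × 4.6% × 60/365 = €2,208.0000
Total = €8,820.4000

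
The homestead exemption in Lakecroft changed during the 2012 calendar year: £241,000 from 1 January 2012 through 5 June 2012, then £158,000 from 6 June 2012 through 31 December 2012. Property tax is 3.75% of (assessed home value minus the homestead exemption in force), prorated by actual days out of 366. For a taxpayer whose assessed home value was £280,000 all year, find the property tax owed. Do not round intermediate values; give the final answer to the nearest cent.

£3,239.86

1 January – 5 June 2012: 157 days, exemption £241,000 → (£280,000 − £241,000) × 3.75% × 157/366 = £627.3566
6 June – 31 December 2012: 209 days, exemption £158,000 → (£280,000 − £158,000) × 3.75% × 209/366 = £2,612.5000
Total = £3,239.8566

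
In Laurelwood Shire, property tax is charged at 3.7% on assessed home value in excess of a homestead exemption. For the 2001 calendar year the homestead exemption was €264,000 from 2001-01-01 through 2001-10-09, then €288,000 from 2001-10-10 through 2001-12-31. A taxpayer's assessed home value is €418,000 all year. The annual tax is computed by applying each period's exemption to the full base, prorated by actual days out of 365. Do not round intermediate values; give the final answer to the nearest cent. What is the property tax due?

2001-01-01 to 2001-10-09: 282 days, exemption €264,000 → (€418,000 − €264,000) × 3.7% × 282/365 = €4,402.2904
2001-10-10 to 2001-12-31: 83 days, exemption €288,000 → (€418,000 − €288,000) × 3.7% × 83/365 = €1,093.7808
Total = €5,496.0712

€5,496.07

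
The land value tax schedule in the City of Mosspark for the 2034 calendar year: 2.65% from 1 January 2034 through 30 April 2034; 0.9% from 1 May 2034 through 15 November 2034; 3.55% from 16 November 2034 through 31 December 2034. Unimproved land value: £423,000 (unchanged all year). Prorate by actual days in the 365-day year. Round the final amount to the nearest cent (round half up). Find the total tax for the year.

1 January – 30 April 2034: 120 days at 2.65% → £423,000 × 2.65% × 120/365 = £3,685.3151
1 May – 15 November 2034: 199 days at 0.9% → £423,000 × 0.9% × 199/365 = £2,075.5973
16 November – 31 December 2034: 46 days at 3.55% → £423,000 × 3.55% × 46/365 = £1,892.4904
Total = £7,653.4027

£7,653.40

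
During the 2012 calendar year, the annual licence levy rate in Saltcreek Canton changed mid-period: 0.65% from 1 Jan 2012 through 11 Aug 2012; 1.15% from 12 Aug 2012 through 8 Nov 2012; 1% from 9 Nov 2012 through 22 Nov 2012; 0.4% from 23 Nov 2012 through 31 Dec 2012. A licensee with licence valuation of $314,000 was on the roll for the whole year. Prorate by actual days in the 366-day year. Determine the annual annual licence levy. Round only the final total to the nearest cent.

$2,381.17

1 Jan – 11 Aug 2012: 224 days at 0.65% → $314,000 × 0.65% × 224/366 = $1,249.1366
12 Aug – 8 Nov 2012: 89 days at 1.15% → $314,000 × 1.15% × 89/366 = $878.0847
9 Nov – 22 Nov 2012: 14 days at 1% → $314,000 × 1% × 14/366 = $120.1093
23 Nov – 31 Dec 2012: 39 days at 0.4% → $314,000 × 0.4% × 39/366 = $133.8361
Total = $2,381.1667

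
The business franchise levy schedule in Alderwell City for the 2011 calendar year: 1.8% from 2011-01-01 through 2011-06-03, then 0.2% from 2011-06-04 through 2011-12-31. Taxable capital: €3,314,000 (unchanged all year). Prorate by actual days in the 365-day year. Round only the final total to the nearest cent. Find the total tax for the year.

2011-01-01 to 2011-06-03: 154 days at 1.8% → €3,314,000 × 1.8% × 154/365 = €25,168.2411
2011-06-04 to 2011-12-31: 211 days at 0.2% → €3,314,000 × 0.2% × 211/365 = €3,831.5288
Total = €28,999.7699

€28,999.77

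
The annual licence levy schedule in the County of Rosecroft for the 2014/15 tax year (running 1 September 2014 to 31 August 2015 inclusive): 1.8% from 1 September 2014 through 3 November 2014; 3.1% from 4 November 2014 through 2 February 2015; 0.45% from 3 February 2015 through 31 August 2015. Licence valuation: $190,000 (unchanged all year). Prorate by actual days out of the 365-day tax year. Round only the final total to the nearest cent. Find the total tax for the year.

$2,560.05

1 September – 3 November 2014: 64 days at 1.8% → $190,000 × 1.8% × 64/365 = $599.6712
4 November 2014 – 2 February 2015: 91 days at 3.1% → $190,000 × 3.1% × 91/365 = $1,468.4658
3 February – 31 August 2015: 210 days at 0.45% → $190,000 × 0.45% × 210/365 = $491.9178
Total = $2,560.0548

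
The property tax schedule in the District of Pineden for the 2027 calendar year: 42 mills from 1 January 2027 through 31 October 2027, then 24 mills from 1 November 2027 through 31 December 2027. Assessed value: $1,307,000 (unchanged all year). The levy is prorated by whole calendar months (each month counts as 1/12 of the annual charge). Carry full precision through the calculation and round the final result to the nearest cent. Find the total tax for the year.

$50,973.00

1 January – 31 October 2027: 10 months at 42 mills → $1,307,000 × 4.2% × 10/12 = $45,745.0000
1 November – 31 December 2027: 2 months at 24 mills → $1,307,000 × 2.4% × 2/12 = $5,228.0000
Total = $50,973.0000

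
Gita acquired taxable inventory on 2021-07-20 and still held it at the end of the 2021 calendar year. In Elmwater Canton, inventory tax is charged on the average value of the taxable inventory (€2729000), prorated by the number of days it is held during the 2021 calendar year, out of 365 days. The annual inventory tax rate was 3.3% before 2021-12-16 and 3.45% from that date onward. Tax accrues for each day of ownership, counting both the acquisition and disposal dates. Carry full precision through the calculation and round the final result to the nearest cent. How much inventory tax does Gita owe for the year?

€40890.14

2021-07-20 to 2021-12-15: 149 days at 3.3% → €2729000 × 3.3% × 149/365 = €36762.9945
2021-12-16 to 2021-12-31: 16 days at 3.45% → €2729000 × 3.45% × 16/365 = €4127.1452
Total = €40890.1397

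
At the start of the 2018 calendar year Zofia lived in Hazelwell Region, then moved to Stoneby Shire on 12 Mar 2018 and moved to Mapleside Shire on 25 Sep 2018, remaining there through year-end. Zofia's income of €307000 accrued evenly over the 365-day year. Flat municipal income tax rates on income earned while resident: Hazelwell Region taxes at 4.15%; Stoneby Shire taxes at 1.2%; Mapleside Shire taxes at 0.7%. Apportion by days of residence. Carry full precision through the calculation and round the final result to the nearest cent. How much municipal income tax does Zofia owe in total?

Hazelwell Region, 1 Jan – 11 Mar 2018: 70 days → €307000 × 4.15% × 70/365 = €2443.3836
Stoneby Shire, 12 Mar – 24 Sep 2018: 197 days → €307000 × 1.2% × 197/365 = €1988.3507
Mapleside Shire, 25 Sep – 31 Dec 2018: 98 days → €307000 × 0.7% × 98/365 = €576.9918
Total = €5008.7260

€5008.73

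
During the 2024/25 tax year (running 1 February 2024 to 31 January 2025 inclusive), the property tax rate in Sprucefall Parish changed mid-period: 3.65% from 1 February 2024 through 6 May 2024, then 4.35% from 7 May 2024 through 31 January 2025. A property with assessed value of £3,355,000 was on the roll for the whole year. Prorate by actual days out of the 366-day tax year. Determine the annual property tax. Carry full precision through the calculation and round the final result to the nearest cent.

£139,782.50

1 February – 6 May 2024: 96 days at 3.65% → £3,355,000 × 3.65% × 96/366 = £32,120.0000
7 May 2024 – 31 January 2025: 270 days at 4.35% → £3,355,000 × 4.35% × 270/366 = £107,662.5000
Total = £139,782.5000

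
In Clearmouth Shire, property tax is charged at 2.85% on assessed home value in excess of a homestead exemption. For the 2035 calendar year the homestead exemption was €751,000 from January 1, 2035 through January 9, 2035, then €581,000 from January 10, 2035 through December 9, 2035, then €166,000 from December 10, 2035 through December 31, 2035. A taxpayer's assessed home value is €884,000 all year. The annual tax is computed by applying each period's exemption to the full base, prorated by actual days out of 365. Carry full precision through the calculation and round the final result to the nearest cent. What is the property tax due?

€9,228.92

January 1 – January 9, 2035: 9 days, exemption €751,000 → (€884,000 − €751,000) × 2.85% × 9/365 = €93.4644
January 10 – December 9, 2035: 334 days, exemption €581,000 → (€884,000 − €581,000) × 2.85% × 334/365 = €7,902.0740
December 10 – December 31, 2035: 22 days, exemption €166,000 → (€884,000 − €166,000) × 2.85% × 22/365 = €1,233.3863
Total = €9,228.9247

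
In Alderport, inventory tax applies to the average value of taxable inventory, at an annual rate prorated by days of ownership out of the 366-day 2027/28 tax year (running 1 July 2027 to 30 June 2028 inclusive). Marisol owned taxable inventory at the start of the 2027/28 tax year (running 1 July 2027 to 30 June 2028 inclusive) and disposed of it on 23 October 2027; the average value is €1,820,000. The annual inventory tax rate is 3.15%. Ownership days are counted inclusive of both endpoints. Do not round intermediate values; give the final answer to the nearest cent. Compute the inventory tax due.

€18,013.52

Days held (1 July – 23 October 2027): 115 out of 366
Tax = €1,820,000 × 3.15% × 115/366 = €18,013.5246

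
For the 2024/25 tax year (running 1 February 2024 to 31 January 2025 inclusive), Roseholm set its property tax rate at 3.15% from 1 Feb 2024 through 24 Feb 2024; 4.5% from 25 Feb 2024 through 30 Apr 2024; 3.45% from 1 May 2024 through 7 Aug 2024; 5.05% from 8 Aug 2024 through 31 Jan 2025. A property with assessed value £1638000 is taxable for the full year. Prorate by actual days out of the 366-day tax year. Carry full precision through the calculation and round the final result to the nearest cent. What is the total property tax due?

1 Feb – 24 Feb 2024: 24 days at 3.15% → £1638000 × 3.15% × 24/366 = £3383.4098
25 Feb – 30 Apr 2024: 66 days at 4.5% → £1638000 × 4.5% × 66/366 = £13291.9672
1 May – 7 Aug 2024: 99 days at 3.45% → £1638000 × 3.45% × 99/366 = £15285.7623
8 Aug 2024 – 31 Jan 2025: 177 days at 5.05% → £1638000 × 5.05% × 177/366 = £40003.4508
Total = £71964.5902

£71964.59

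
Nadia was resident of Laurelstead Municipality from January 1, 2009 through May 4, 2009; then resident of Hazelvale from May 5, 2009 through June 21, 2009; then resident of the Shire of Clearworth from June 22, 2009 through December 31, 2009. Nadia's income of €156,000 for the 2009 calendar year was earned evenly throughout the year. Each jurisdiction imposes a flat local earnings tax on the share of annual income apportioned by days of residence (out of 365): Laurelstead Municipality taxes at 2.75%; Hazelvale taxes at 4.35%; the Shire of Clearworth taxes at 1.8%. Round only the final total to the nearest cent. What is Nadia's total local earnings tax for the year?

Laurelstead Municipality, January 1 – May 4, 2009: 124 days → €156,000 × 2.75% × 124/365 = €1,457.4247
Hazelvale, May 5 – June 21, 2009: 48 days → €156,000 × 4.35% × 48/365 = €892.4055
The Shire of Clearworth, June 22 – December 31, 2009: 193 days → €156,000 × 1.8% × 193/365 = €1,484.7781
Total = €3,834.6082

€3,834.61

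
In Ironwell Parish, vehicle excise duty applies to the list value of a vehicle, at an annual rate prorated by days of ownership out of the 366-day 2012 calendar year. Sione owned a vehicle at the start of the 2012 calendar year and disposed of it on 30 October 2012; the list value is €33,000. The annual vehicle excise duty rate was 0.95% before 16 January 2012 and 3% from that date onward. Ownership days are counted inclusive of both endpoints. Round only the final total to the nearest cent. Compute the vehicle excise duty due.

1 January – 15 January 2012: 15 days at 0.95% → €33,000 × 0.95% × 15/366 = €12.8484
16 January – 30 October 2012: 289 days at 3% → €33,000 × 3% × 289/366 = €781.7213
Total = €794.5697

€794.57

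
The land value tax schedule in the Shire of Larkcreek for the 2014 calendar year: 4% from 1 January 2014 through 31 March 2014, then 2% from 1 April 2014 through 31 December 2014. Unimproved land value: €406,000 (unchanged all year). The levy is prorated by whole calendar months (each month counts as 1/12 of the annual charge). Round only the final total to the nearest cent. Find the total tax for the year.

1 January – 31 March 2014: 3 months at 4% → €406,000 × 4% × 3/12 = €4,060.0000
1 April – 31 December 2014: 9 months at 2% → €406,000 × 2% × 9/12 = €6,090.0000
Total = €10,150.0000

€10,150.00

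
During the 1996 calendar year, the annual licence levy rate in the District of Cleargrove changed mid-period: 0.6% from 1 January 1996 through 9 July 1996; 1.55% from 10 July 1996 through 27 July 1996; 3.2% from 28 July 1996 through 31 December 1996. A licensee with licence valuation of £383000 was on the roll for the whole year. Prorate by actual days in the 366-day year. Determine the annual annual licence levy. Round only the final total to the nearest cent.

£6748.54

1 January – 9 July 1996: 191 days at 0.6% → £383000 × 0.6% × 191/366 = £1199.2295
10 July – 27 July 1996: 18 days at 1.55% → £383000 × 1.55% × 18/366 = £291.9590
28 July – 31 December 1996: 157 days at 3.2% → £383000 × 3.2% × 157/366 = £5257.3552
Total = £6748.5437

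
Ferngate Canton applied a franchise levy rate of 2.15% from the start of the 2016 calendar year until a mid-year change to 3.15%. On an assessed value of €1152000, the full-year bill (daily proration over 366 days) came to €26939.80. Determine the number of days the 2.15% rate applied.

297 days

Let d = days at the first rate; then 366 − d days at the second rate.
€1152000 × [2.15%·d + 3.15%·(366−d)] / 366 = €26939.80
Solving gives d = 297, so the new rate took effect on October 24, 2016.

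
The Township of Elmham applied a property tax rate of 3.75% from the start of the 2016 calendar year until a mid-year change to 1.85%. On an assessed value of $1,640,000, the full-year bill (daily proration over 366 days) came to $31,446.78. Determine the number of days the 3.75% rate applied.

13 days

Let d = days at the first rate; then 366 − d days at the second rate.
$1,640,000 × [3.75%·d + 1.85%·(366−d)] / 366 = $31,446.78
Solving gives d = 13, so the new rate took effect on 14 January 2016.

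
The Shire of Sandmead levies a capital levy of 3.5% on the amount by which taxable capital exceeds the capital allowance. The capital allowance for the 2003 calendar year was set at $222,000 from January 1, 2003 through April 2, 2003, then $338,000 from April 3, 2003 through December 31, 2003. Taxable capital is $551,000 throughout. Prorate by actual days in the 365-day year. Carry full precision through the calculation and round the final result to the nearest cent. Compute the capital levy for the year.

$8,478.34

January 1 – April 2, 2003: 92 days, exemption $222,000 → ($551,000 − $222,000) × 3.5% × 92/365 = $2,902.4110
April 3 – December 31, 2003: 273 days, exemption $338,000 → ($551,000 − $338,000) × 3.5% × 273/365 = $5,575.9315
Total = $8,478.3425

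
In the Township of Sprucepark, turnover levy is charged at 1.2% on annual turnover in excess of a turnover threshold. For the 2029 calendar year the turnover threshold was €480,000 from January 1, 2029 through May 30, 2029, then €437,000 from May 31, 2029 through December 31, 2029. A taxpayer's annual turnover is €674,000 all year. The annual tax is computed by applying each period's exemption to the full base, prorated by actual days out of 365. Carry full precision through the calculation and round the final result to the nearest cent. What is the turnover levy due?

€2,631.95

January 1 – May 30, 2029: 150 days, exemption €480,000 → (€674,000 − €480,000) × 1.2% × 150/365 = €956.7123
May 31 – December 31, 2029: 215 days, exemption €437,000 → (€674,000 − €437,000) × 1.2% × 215/365 = €1,675.2329
Total = €2,631.9452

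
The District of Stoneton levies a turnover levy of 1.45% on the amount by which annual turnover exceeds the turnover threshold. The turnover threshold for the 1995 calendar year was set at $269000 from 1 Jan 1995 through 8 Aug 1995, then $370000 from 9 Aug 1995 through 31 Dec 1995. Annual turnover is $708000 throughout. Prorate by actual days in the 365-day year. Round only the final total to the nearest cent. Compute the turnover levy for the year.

$5783.71

1 Jan – 8 Aug 1995: 220 days, exemption $269000 → ($708000 − $269000) × 1.45% × 220/365 = $3836.7397
9 Aug – 31 Dec 1995: 145 days, exemption $370000 → ($708000 − $370000) × 1.45% × 145/365 = $1946.9726
Total = $5783.7123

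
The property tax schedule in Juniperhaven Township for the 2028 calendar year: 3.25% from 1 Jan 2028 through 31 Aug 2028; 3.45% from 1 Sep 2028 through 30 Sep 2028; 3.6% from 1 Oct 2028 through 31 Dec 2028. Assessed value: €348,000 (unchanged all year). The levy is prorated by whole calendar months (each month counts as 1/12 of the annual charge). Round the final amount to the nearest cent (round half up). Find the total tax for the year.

1 Jan – 31 Aug 2028: 8 months at 3.25% → €348,000 × 3.25% × 8/12 = €7,540.0000
1 Sep – 30 Sep 2028: 1 month at 3.45% → €348,000 × 3.45% × 1/12 = €1,000.5000
1 Oct – 31 Dec 2028: 3 months at 3.6% → €348,000 × 3.6% × 3/12 = €3,132.0000
Total = €11,672.5000

€11,672.50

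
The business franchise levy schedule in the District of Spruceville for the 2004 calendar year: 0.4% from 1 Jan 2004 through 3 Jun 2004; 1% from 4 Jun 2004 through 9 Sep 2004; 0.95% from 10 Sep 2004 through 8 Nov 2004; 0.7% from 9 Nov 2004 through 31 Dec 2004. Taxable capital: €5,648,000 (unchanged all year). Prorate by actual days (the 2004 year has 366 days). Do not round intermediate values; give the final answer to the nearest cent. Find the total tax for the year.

1 Jan – 3 Jun 2004: 155 days at 0.4% → €5,648,000 × 0.4% × 155/366 = €9,567.6503
4 Jun – 9 Sep 2004: 98 days at 1% → €5,648,000 × 1% × 98/366 = €15,123.0601
10 Sep – 8 Nov 2004: 60 days at 0.95% → €5,648,000 × 0.95% × 60/366 = €8,796.0656
9 Nov – 31 Dec 2004: 53 days at 0.7% → €5,648,000 × 0.7% × 53/366 = €5,725.1585
Total = €39,211.9344

€39,211.93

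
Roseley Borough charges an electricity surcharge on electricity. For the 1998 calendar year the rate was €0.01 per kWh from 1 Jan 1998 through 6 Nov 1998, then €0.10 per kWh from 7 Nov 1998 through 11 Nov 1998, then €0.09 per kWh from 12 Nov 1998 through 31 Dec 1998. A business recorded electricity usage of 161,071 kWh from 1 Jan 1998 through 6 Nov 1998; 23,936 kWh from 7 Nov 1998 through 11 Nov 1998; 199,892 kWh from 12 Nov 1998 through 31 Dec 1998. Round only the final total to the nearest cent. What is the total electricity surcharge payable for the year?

1 Jan – 6 Nov 1998: 161,071 kWh at €0.01/kWh → €1,610.71
7 Nov – 11 Nov 1998: 23,936 kWh at €0.10/kWh → €2,393.60
12 Nov – 31 Dec 1998: 199,892 kWh at €0.09/kWh → €17,990.28

€21,994.59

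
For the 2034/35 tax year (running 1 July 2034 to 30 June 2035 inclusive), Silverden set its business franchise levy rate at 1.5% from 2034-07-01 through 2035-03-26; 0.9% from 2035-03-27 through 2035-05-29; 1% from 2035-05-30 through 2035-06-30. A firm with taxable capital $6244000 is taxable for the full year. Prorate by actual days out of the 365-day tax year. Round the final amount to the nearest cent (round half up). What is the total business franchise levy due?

2034-07-01 to 2035-03-26: 269 days at 1.5% → $6244000 × 1.5% × 269/365 = $69026.1370
2035-03-27 to 2035-05-29: 64 days at 0.9% → $6244000 × 0.9% × 64/365 = $9853.5452
2035-05-30 to 2035-06-30: 32 days at 1% → $6244000 × 1% × 32/365 = $5474.1918
Total = $84353.8740

$84353.87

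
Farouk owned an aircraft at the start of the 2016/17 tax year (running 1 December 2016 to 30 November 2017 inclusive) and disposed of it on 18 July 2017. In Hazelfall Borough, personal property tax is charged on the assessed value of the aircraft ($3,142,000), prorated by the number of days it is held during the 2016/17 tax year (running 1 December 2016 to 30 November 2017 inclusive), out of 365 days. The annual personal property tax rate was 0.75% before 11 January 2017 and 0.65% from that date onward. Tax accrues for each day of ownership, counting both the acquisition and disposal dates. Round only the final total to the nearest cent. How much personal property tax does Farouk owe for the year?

1 December 2016 – 10 January 2017: 41 days at 0.75% → $3,142,000 × 0.75% × 41/365 = $2,647.0274
11 January – 18 July 2017: 189 days at 0.65% → $3,142,000 × 0.65% × 189/365 = $10,575.1973
Total = $13,222.2247

$13,222.22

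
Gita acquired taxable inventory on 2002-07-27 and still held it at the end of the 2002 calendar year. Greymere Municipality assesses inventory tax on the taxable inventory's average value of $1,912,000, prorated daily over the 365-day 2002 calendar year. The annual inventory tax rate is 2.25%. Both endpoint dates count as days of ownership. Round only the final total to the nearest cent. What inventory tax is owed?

Days held (2002-07-27 to 2002-12-31): 158 out of 365
Tax = $1,912,000 × 2.25% × 158/365 = $18,622.3562

$18,622.36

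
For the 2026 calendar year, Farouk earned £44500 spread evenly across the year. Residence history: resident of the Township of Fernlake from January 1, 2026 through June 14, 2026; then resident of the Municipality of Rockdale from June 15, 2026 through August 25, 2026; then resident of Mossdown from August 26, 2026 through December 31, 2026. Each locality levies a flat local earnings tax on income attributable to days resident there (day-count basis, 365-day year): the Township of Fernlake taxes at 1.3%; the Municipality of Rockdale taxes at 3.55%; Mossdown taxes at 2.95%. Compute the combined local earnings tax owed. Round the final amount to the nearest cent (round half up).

£1033.50

The Township of Fernlake, January 1 – June 14, 2026: 165 days → £44500 × 1.3% × 165/365 = £261.5137
The Municipality of Rockdale, June 15 – August 25, 2026: 72 days → £44500 × 3.55% × 72/365 = £311.6219
Mossdown, August 26 – December 31, 2026: 128 days → £44500 × 2.95% × 128/365 = £460.3616
Total = £1033.4973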